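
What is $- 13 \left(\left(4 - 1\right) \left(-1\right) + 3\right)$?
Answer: $0$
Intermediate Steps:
$- 13 \left(\left(4 - 1\right) \left(-1\right) + 3\right) = - 13 \left(3 \left(-1\right) + 3\right) = - 13 \left(-3 + 3\right) = \left(-13\right) 0 = 0$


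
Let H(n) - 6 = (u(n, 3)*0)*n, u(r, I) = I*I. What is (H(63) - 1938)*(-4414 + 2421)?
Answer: 3850476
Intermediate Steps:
u(r, I) = I²
H(n) = 6 (H(n) = 6 + (3²*0)*n = 6 + (9*0)*n = 6 + 0*n = 6 + 0 = 6)
(H(63) - 1938)*(-4414 + 2421) = (6 - 1938)*(-4414 + 2421) = -1932*(-1993) = 3850476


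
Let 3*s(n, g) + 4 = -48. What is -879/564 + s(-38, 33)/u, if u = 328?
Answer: -37261/23124 ≈ -1.6114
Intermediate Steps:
s(n, g) = -52/3 (s(n, g) = -4/3 + (1/3)*(-48) = -4/3 - 16 = -52/3)
-879/564 + s(-38, 33)/u = -879/564 - 52/3/328 = -879*1/564 - 52/3*1/328 = -293/188 - 13/246 = -37261/23124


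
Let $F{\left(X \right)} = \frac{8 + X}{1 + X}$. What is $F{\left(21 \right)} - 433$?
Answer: $- \frac{9497}{22} \approx -431.68$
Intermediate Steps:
$F{\left(X \right)} = \frac{8 + X}{1 + X}$
$F{\left(21 \right)} - 433 = \frac{8 + 21}{1 + 21} - 433 = \frac{1}{22} \cdot 29 - 433 = \frac{29}{22} - 433 = - \frac{9497}{22}$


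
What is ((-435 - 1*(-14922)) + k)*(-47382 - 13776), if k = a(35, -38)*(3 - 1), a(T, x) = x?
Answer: -881347938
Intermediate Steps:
k = -76 (k = -38*(3 - 1) = -38*2 = -76)
((-435 - 1*(-14922)) + k)*(-47382 - 13776) = ((-435 - 1*(-14922)) - 76)*(-47382 - 13776) = ((-435 + 14922) - 76)*(-61158) = (14487 - 76)*(-61158) = 14411*(-61158) = -881347938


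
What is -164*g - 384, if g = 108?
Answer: -18096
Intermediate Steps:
-164*g - 384 = -164*108 - 384 = -17712 - 384 = -18096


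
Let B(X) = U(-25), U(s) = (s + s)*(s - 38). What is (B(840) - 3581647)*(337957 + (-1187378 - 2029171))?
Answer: 10301032836224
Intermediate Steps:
U(s) = 2*s*(-38 + s) (U(s) = (2*s)*(-38 + s) = 2*s*(-38 + s))
B(X) = 3150 (B(X) = 2*(-25)*(-38 - 25) = 2*(-25)*(-63) = 3150)
(B(840) - 3581647)*(337957 + (-1187378 - 2029171)) = (3150 - 3581647)*(337957 + (-1187378 - 2029171)) = -3578497*(337957 - 3216549) = -3578497*(-2878592) = 10301032836224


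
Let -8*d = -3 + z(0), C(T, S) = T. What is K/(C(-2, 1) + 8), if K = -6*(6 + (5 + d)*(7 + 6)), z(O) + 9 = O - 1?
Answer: -737/8 ≈ -92.125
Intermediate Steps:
z(O) = -10 + O (z(O) = -9 + (O - 1) = -9 + (-1 + O) = -10 + O)
d = 13/8 (d = -(-3 + (-10 + 0))/8 = -(-3 - 10)/8 = -⅛*(-13) = 13/8 ≈ 1.6250)
K = -2211/4 (K = -6*(6 + (5 + 13/8)*(7 + 6)) = -6*(6 + (53/8)*13) = -6*(6 + 689/8) = -6*737/8 = -2211/4 ≈ -552.75)
K/(C(-2, 1) + 8) = -2211/4/(-2 + 8) = -2211/4/6 = (⅙)*(-2211/4) = -737/8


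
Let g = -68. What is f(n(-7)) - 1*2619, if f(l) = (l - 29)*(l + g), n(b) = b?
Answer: 81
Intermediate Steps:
f(l) = (-68 + l)*(-29 + l) (f(l) = (l - 29)*(l - 68) = (-29 + l)*(-68 + l) = (-68 + l)*(-29 + l))
f(n(-7)) - 1*2619 = (1972 + (-7)² - 97*(-7)) - 1*2619 = (1972 + 49 + 679) - 2619 = 2700 - 2619 = 81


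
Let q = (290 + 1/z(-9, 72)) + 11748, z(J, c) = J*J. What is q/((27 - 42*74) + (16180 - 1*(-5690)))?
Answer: 975079/1521909 ≈ 0.64069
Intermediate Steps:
z(J, c) = J²
q = 975079/81 (q = (290 + 1/((-9)²)) + 11748 = (290 + 1/81) + 11748 = 23491/81 + 11748 = 975079/81 ≈ 12038.)
q/((27 - 42*74) + (16180 - 1*(-5690))) = 975079/(81*((27 - 42*74) + (16180 - 1*(-5690)))) = 975079/(81*((27 - 3108) + (16180 + 5690))) = 975079/(81*(-3081 + 21870)) = (975079/81)/18789 = (975079/81)*(1/18789) = 975079/1521909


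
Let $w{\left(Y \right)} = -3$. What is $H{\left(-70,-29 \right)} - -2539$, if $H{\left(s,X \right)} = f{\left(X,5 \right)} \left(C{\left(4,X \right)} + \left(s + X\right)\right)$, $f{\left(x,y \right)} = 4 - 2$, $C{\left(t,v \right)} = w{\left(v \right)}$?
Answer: $2335$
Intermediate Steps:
$C{\left(t,v \right)} = -3$
$f{\left(x,y \right)} = 2$
$H{\left(s,X \right)} = -6 + 2 X + 2 s$ ($H{\left(s,X \right)} = 2 \left(-3 + \left(s + X\right)\right) = 2 \left(-3 + \left(X + s\right)\right) = 2 \left(-3 + X + s\right) = -6 + 2 X + 2 s$)
$H{\left(-70,-29 \right)} - -2539 = \left(-6 + 2 \left(-29\right) + 2 \left(-70\right)\right) - -2539 = \left(-6 - 58 - 140\right) + 2539 = -204 + 2539 = 2335$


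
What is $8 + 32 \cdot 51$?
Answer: $1640$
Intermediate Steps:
$8 + 32 \cdot 51 = 8 + 1632 = 1640$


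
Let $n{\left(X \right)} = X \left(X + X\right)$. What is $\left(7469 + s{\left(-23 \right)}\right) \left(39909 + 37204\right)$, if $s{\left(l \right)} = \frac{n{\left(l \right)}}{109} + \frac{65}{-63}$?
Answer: $\frac{3959690242696}{6867} \approx 5.7663 \cdot 10^{8}$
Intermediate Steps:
$n{\left(X \right)} = 2 X^{2}$ ($n{\left(X \right)} = X 2 X = 2 X^{2}$)
$s{\left(l \right)} = - \frac{65}{63} + \frac{2 l^{2}}{109}$ ($s{\left(l \right)} = \frac{2 l^{2}}{109} + \frac{65}{-63} = 2 l^{2} \cdot \frac{1}{109} + 65 \left(- \frac{1}{63}\right) = \frac{2 l^{2}}{109} - \frac{65}{63} = - \frac{65}{63} + \frac{2 l^{2}}{109}$)
$\left(7469 + s{\left(-23 \right)}\right) \left(39909 + 37204\right) = \left(7469 - \left(\frac{65}{63} - \frac{2 \left(-23\right)^{2}}{109}\right)\right) \left(39909 + 37204\right) = \left(7469 + \left(- \frac{65}{63} + \frac{2}{109} \cdot 529\right)\right) 77113 = \left(7469 + \left(- \frac{65}{63} + \frac{1058}{109}\right)\right) 77113 = \left(7469 + \frac{59569}{6867}\right) 77113 = \frac{51349192}{6867} \cdot 77113 = \frac{3959690242696}{6867}$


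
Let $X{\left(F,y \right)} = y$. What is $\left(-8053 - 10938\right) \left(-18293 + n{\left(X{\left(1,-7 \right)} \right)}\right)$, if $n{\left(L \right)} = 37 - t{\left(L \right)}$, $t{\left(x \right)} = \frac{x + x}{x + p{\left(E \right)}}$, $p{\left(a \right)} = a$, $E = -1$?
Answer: $\frac{1386931721}{4} \approx 3.4673 \cdot 10^{8}$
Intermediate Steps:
$t{\left(x \right)} = \frac{2 x}{-1 + x}$ ($t{\left(x \right)} = \frac{x + x}{x - 1} = \frac{2 x}{-1 + x}$)
$n{\left(L \right)} = 37 - \frac{2 L}{-1 + L}$
$\left(-8053 - 10938\right) \left(-18293 + n{\left(X{\left(1,-7 \right)} \right)}\right) = \left(-8053 - 10938\right) \left(-18293 + \frac{-37 + 35 \left(-7\right)}{-1 - 7}\right) = - 18991 \left(-18293 + \frac{-37 - 245}{-8}\right) = - 18991 \left(-18293 - - \frac{141}{4}\right) = - 18991 \left(-18293 + \frac{141}{4}\right) = \left(-18991\right) \left(- \frac{73031}{4}\right) = \frac{1386931721}{4}$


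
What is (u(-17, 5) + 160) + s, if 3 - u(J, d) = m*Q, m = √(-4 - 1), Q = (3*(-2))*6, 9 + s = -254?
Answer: -100 + 36*I*√5 ≈ -100.0 + 80.498*I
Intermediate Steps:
s = -263 (s = -9 - 254 = -263)
Q = -36 (Q = -6*6 = -36)
m = I*√5 (m = √(-5) = I*√5 ≈ 2.2361*I)
u(J, d) = 3 + 36*I*√5 (u(J, d) = 3 - I*√5*(-36) = 3 - (-36)*I*√5 = 3 + 36*I*√5)
(u(-17, 5) + 160) + s = ((3 + 36*I*√5) + 160) - 263 = (163 + 36*I*√5) - 263 = -100 + 36*I*√5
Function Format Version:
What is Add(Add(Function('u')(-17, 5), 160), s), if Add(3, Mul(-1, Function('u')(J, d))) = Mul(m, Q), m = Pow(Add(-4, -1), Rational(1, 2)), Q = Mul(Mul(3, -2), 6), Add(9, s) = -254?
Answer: Add(-100, Mul(36, I, Pow(5, Rational(1, 2)))) ≈ Add(-100.00, Mul(80.498, I))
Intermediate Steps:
s = -263 (s = Add(-9, -254) = -263)
Q = -36 (Q = Mul(-6, 6) = -36)
m = Mul(I, Pow(5, Rational(1, 2))) (m = Pow(-5, Rational(1, 2)) = Mul(I, Pow(5, Rational(1, 2))) ≈ Mul(2.2361, I))
Function('u')(J, d) = Add(3, Mul(36, I, Pow(5, Rational(1, 2)))) (Function('u')(J, d) = Add(3, Mul(-1, Mul(Mul(I, Pow(5, Rational(1, 2))), -36))) = Add(3, Mul(-1, Mul(-36, I, Pow(5, Rational(1, 2))))) = Add(3, Mul(36, I, Pow(5, Rational(1, 2)))))
Add(Add(Function('u')(-17, 5), 160), s) = Add(Add(Add(3, Mul(36, I, Pow(5, Rational(1, 2)))), 160), -263) = Add(Add(163, Mul(36, I, Pow(5, Rational(1, 2)))), -263) = Add(-100, Mul(36, I, Pow(5, Rational(1, 2))))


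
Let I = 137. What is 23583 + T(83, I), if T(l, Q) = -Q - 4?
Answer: 23442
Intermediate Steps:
T(l, Q) = -4 - Q
23583 + T(83, I) = 23583 + (-4 - 1*137) = 23583 + (-4 - 137) = 23583 - 141 = 23442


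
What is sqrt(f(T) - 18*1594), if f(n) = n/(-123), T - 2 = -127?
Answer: I*sqrt(434065893)/123 ≈ 169.38*I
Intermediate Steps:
T = -125 (T = 2 - 127 = -125)
f(n) = -n/123 (f(n) = n*(-1/123) = -n/123)
sqrt(f(T) - 18*1594) = sqrt(-1/123*(-125) - 18*1594) = sqrt(125/123 - 28692) = sqrt(-3528991/123) = I*sqrt(434065893)/123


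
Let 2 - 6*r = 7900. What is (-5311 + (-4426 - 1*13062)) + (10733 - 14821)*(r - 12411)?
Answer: 168283619/3 ≈ 5.6095e+7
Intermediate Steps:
r = -3949/3 (r = ⅓ - ⅙*7900 = ⅓ - 3950/3 = -3949/3 ≈ -1316.3)
(-5311 + (-4426 - 1*13062)) + (10733 - 14821)*(r - 12411) = (-5311 + (-4426 - 1*13062)) + (10733 - 14821)*(-3949/3 - 12411) = (-5311 + (-4426 - 13062)) - 4088*(-41182/3) = (-5311 - 17488) + 168352016/3 = -22799 + 168352016/3 = 168283619/3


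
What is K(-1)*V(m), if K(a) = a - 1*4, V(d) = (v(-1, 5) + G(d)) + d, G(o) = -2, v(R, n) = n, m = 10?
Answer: -65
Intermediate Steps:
V(d) = 3 + d (V(d) = (5 - 2) + d = 3 + d)
K(a) = -4 + a (K(a) = a - 4 = -4 + a)
K(-1)*V(m) = (-4 - 1)*(3 + 10) = -5*13 = -65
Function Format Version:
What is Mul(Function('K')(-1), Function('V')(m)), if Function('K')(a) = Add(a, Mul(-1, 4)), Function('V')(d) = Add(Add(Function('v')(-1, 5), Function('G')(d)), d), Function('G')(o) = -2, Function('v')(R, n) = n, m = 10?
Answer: -65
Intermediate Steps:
Function('V')(d) = Add(3, d) (Function('V')(d) = Add(Add(5, -2), d) = Add(3, d))
Function('K')(a) = Add(-4, a) (Function('K')(a) = Add(a, -4) = Add(-4, a))
Mul(Function('K')(-1), Function('V')(m)) = Mul(Add(-4, -1), Add(3, 10)) = Mul(-5, 13) = -65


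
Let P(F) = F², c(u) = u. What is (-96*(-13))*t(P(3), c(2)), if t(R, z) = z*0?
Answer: 0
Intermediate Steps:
t(R, z) = 0
(-96*(-13))*t(P(3), c(2)) = -96*(-13)*0 = 1248*0 = 0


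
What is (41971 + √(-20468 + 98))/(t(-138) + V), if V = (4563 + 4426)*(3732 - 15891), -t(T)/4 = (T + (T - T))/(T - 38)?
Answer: -923362/2404539591 - 22*I*√20370/2404539591 ≈ -0.00038401 - 1.3058e-6*I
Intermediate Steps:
t(T) = -4*T/(-38 + T) (t(T) = -4*(T + (T - T))/(T - 38) = -4*(T + 0)/(-38 + T) = -4*T/(-38 + T))
V = -109297251 (V = 8989*(-12159) = -109297251)
(41971 + √(-20468 + 98))/(t(-138) + V) = (41971 + √(-20468 + 98))/(-4*(-138)/(-38 - 138) - 109297251) = (41971 + √(-20370))/(-4*(-138)/(-176) - 109297251) = (41971 + I*√20370)/(-4*(-138)*(-1/176) - 109297251) = (41971 + I*√20370)/(-69/22 - 109297251) = (41971 + I*√20370)/(-2404539591/22) = (41971 + I*√20370)*(-22/2404539591) = -923362/2404539591 - 22*I*√20370/2404539591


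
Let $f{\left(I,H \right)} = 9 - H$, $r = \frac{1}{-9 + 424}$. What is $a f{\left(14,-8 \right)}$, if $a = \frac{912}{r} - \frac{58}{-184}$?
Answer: $\frac{591943213}{92} \approx 6.4342 \cdot 10^{6}$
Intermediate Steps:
$r = \frac{1}{415} \approx 0.0024096$
$a = \frac{34820189}{92}$ ($a = 912 \frac{1}{\frac{1}{415}} - \frac{58}{-184} = 912 \cdot 415 - - \frac{29}{92} = 378480 + \frac{29}{92} = \frac{34820189}{92} \approx 3.7848 \cdot 10^{5}$)
$a f{\left(14,-8 \right)} = \frac{34820189 \left(9 - -8\right)}{92} = \frac{34820189 \left(9 + 8\right)}{92} = \frac{34820189}{92} \cdot 17 = \frac{591943213}{92}$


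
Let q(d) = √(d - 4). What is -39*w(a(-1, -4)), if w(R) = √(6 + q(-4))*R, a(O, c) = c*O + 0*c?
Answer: -156*√(6 + 2*I*√2) ≈ -392.07 - 87.78*I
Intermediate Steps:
q(d) = √(-4 + d)
a(O, c) = O*c (a(O, c) = O*c + 0 = O*c)
w(R) = R*√(6 + 2*I*√2) (w(R) = √(6 + √(-4 - 4))*R = √(6 + √(-8))*R = √(6 + 2*I*√2)*R = R*√(6 + 2*I*√2))
-39*w(a(-1, -4)) = -39*(-1*(-4))*√(6 + 2*I*√2) = -156*√(6 + 2*I*√2)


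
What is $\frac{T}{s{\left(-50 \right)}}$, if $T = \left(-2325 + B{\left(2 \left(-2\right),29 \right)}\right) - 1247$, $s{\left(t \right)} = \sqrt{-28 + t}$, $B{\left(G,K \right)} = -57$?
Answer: $\frac{3629 i \sqrt{78}}{78} \approx 410.9 i$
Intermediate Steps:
$T = -3629$ ($T = \left(-2325 - 57\right) - 1247 = -2382 - 1247 = -3629$)
$\frac{T}{s{\left(-50 \right)}} = - \frac{3629}{\sqrt{-28 - 50}} = - \frac{3629}{\sqrt{-78}} = - \frac{3629}{i \sqrt{78}} = - 3629 \left(- \frac{i \sqrt{78}}{78}\right) = \frac{3629 i \sqrt{78}}{78}$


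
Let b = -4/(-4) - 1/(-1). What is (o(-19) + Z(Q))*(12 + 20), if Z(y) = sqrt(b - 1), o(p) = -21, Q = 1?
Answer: -640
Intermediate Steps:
b = 2 (b = -4*(-1/4) - 1*(-1) = 1 + 1 = 2)
Z(y) = 1 (Z(y) = sqrt(2 - 1) = sqrt(1) = 1)
(o(-19) + Z(Q))*(12 + 20) = (-21 + 1)*(12 + 20) = -20*32 = -640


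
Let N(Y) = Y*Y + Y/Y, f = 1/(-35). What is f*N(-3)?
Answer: -2/7 ≈ -0.28571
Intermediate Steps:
f = -1/35 ≈ -0.028571
N(Y) = 1 + Y² (N(Y) = Y² + 1 = 1 + Y²)
f*N(-3) = -(1 + (-3)²)/35 = -(1 + 9)/35 = -1/35*10 = -2/7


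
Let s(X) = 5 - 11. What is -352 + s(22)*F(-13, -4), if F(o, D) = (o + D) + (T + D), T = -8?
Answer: -178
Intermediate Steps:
F(o, D) = -8 + o + 2*D (F(o, D) = (o + D) + (-8 + D) = (D + o) + (-8 + D) = -8 + o + 2*D)
s(X) = -6
-352 + s(22)*F(-13, -4) = -352 - 6*(-8 - 13 + 2*(-4)) = -352 - 6*(-8 - 13 - 8) = -352 - 6*(-29) = -352 + 174 = -178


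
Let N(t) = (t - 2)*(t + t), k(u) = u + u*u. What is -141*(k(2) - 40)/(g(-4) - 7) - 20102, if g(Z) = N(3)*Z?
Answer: -627956/31 ≈ -20257.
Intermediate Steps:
k(u) = u + u²
N(t) = 2*t*(-2 + t) (N(t) = (-2 + t)*(2*t) = 2*t*(-2 + t))
g(Z) = 6*Z (g(Z) = (2*3*(-2 + 3))*Z = (2*3*1)*Z = 6*Z)
-141*(k(2) - 40)/(g(-4) - 7) - 20102 = -141*(2*(1 + 2) - 40)/(6*(-4) - 7) - 20102 = -141*(2*3 - 40)/(-24 - 7) - 20102 = -141*(6 - 40)/(-31) - 20102 = -(-4794)*(-1)/31 - 20102 = -141*34/31 - 20102 = -4794/31 - 20102 = -627956/31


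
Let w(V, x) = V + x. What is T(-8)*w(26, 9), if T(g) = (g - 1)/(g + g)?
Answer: 315/16 ≈ 19.688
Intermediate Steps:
T(g) = (-1 + g)/(2*g) (T(g) = (-1 + g)/((2*g)) = (-1 + g)*(1/(2*g)) = (-1 + g)/(2*g))
T(-8)*w(26, 9) = ((½)*(-1 - 8)/(-8))*(26 + 9) = ((½)*(-⅛)*(-9))*35 = (9/16)*35 = 315/16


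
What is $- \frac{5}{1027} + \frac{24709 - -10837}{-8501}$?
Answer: $- \frac{36548247}{8730527} \approx -4.1863$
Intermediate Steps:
$- \frac{5}{1027} + \frac{24709 - -10837}{-8501} = \left(-5\right) \frac{1}{1027} + \left(24709 + 10837\right) \left(- \frac{1}{8501}\right) = - \frac{5}{1027} + 35546 \left(- \frac{1}{8501}\right) = - \frac{5}{1027} - \frac{35546}{8501} = - \frac{36548247}{8730527}$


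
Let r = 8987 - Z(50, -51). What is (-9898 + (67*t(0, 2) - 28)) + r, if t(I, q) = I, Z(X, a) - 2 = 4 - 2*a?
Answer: -1047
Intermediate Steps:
Z(X, a) = 6 - 2*a (Z(X, a) = 2 + (4 - 2*a) = 6 - 2*a)
r = 8879 (r = 8987 - (6 - 2*(-51)) = 8987 - (6 + 102) = 8987 - 1*108 = 8987 - 108 = 8879)
(-9898 + (67*t(0, 2) - 28)) + r = (-9898 + (67*0 - 28)) + 8879 = (-9898 + (0 - 28)) + 8879 = (-9898 - 28) + 8879 = -9926 + 8879 = -1047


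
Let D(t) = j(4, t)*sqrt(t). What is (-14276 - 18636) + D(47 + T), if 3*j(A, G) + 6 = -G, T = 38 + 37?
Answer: -32912 - 128*sqrt(122)/3 ≈ -33383.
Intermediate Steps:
T = 75
j(A, G) = -2 - G/3 (j(A, G) = -2 + (-G)/3 = -2 - G/3)
D(t) = sqrt(t)*(-2 - t/3) (D(t) = (-2 - t/3)*sqrt(t) = sqrt(t)*(-2 - t/3))
(-14276 - 18636) + D(47 + T) = (-14276 - 18636) + sqrt(47 + 75)*(-6 - (47 + 75))/3 = -32912 + sqrt(122)*(-6 - 1*122)/3 = -32912 + sqrt(122)*(-6 - 122)/3 = -32912 + (1/3)*sqrt(122)*(-128) = -32912 - 128*sqrt(122)/3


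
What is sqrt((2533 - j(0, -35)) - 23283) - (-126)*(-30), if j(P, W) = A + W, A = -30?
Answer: -3780 + I*sqrt(20685) ≈ -3780.0 + 143.82*I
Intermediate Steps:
j(P, W) = -30 + W
sqrt((2533 - j(0, -35)) - 23283) - (-126)*(-30) = sqrt((2533 - (-30 - 35)) - 23283) - (-126)*(-30) = sqrt((2533 - 1*(-65)) - 23283) - 1*3780 = sqrt((2533 + 65) - 23283) - 3780 = sqrt(2598 - 23283) - 3780 = sqrt(-20685) - 3780 = I*sqrt(20685) - 3780 = -3780 + I*sqrt(20685)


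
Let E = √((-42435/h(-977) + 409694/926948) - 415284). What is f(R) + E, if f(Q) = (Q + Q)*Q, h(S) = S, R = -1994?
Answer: 7952072 + I*√85141087227575019596054/452814098 ≈ 7.9521e+6 + 644.39*I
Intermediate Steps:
f(Q) = 2*Q² (f(Q) = (2*Q)*Q = 2*Q²)
E = I*√85141087227575019596054/452814098 (E = √((-42435/(-977) + 409694/926948) - 415284) = √((-42435*(-1/977) + 409694*(1/926948)) - 415284) = √((42435/977 + 204847/463474) - 415284) = √(19867654709/452814098 - 415284) = √(-188026582219123/452814098) = I*√85141087227575019596054/452814098 ≈ 644.39*I)
f(R) + E = 2*(-1994)² + I*√85141087227575019596054/452814098 = 2*3976036 + I*√85141087227575019596054/452814098 = 7952072 + I*√85141087227575019596054/452814098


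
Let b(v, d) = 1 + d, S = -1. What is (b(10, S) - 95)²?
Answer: 9025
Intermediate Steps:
(b(10, S) - 95)² = ((1 - 1) - 95)² = (0 - 95)² = (-95)² = 9025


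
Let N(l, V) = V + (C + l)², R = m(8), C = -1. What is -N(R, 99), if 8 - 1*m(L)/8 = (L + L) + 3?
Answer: -8020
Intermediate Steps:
m(L) = 40 - 16*L (m(L) = 64 - 8*((L + L) + 3) = 64 - 8*(2*L + 3) = 64 - 8*(3 + 2*L) = 64 + (-24 - 16*L) = 40 - 16*L)
R = -88 (R = 40 - 16*8 = 40 - 128 = -88)
N(l, V) = V + (-1 + l)²
-N(R, 99) = -(99 + (-1 - 88)²) = -(99 + (-89)²) = -(99 + 7921) = -1*8020 = -8020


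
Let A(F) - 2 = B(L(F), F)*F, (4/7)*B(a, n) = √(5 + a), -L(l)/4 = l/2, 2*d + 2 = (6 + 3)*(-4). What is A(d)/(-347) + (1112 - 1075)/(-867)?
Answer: -14573/300849 + 133*√43/1388 ≈ 0.57990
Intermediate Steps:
d = -19 (d = -1 + ((6 + 3)*(-4))/2 = -1 + (9*(-4))/2 = -1 + (½)*(-36) = -1 - 18 = -19)
L(l) = -2*l (L(l) = -4*l/2 = -2*l)
B(a, n) = 7*√(5 + a)/4
A(F) = 2 + 7*F*√(5 - 2*F)/4 (A(F) = 2 + (7*√(5 - 2*F)/4)*F = 2 + 7*F*√(5 - 2*F)/4)
A(d)/(-347) + (1112 - 1075)/(-867) = (2 + (7/4)*(-19)*√(5 - 2*(-19)))/(-347) + (1112 - 1075)/(-867) = (2 + (7/4)*(-19)*√(5 + 38))*(-1/347) + 37*(-1/867) = (2 + (7/4)*(-19)*√43)*(-1/347) - 37/867 = (2 - 133*√43/4)*(-1/347) - 37/867 = (-2/347 + 133*√43/1388) - 37/867 = -14573/300849 + 133*√43/1388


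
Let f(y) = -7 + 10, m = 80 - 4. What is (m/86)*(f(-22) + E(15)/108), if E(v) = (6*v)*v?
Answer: 589/43 ≈ 13.698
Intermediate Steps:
E(v) = 6*v²
m = 76
f(y) = 3
(m/86)*(f(-22) + E(15)/108) = (76/86)*(3 + (6*15²)/108) = (76*(1/86))*(3 + (6*225)*(1/108)) = 38*(3 + 1350*(1/108))/43 = 38*(3 + 25/2)/43 = (38/43)*(31/2) = 589/43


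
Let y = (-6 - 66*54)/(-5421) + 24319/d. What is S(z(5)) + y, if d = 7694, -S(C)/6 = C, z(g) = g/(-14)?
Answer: 580247921/97321406 ≈ 5.9622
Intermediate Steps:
z(g) = -g/14 (z(g) = g*(-1/14) = -g/14)
S(C) = -6*C
y = 53100293/13903058 (y = (-6 - 66*54)/(-5421) + 24319/7694 = (-6 - 3564)*(-1/5421) + 24319*(1/7694) = -3570*(-1/5421) + 24319/7694 = 1190/1807 + 24319/7694 = 53100293/13903058 ≈ 3.8193)
S(z(5)) + y = -(-3)*5/7 + 53100293/13903058 = -6*(-5/14) + 53100293/13903058 = 15/7 + 53100293/13903058 = 580247921/97321406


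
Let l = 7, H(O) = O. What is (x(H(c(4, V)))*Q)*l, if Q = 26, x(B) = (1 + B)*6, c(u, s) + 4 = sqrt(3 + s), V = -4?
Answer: -3276 + 1092*I ≈ -3276.0 + 1092.0*I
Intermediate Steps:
c(u, s) = -4 + sqrt(3 + s)
x(B) = 6 + 6*B
(x(H(c(4, V)))*Q)*l = ((6 + 6*(-4 + sqrt(3 - 4)))*26)*7 = ((6 + 6*(-4 + sqrt(-1)))*26)*7 = ((6 + 6*(-4 + I))*26)*7 = ((6 + (-24 + 6*I))*26)*7 = ((-18 + 6*I)*26)*7 = (-468 + 156*I)*7 = -3276 + 1092*I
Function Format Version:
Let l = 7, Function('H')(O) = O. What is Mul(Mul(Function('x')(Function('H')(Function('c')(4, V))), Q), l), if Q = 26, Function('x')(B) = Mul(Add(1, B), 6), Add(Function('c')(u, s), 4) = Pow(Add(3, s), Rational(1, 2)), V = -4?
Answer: Add(-3276, Mul(1092, I)) ≈ Add(-3276.0, Mul(1092.0, I))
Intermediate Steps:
Function('c')(u, s) = Add(-4, Pow(Add(3, s), Rational(1, 2)))
Function('x')(B) = Add(6, Mul(6, B))
Mul(Mul(Function('x')(Function('H')(Function('c')(4, V))), Q), l) = Mul(Mul(Add(6, Mul(6, Add(-4, Pow(Add(3, -4), Rational(1, 2))))), 26), 7) = Mul(Mul(Add(6, Mul(6, Add(-4, Pow(-1, Rational(1, 2))))), 26), 7) = Mul(Mul(Add(6, Mul(6, Add(-4, I))), 26), 7) = Mul(Mul(Add(6, Add(-24, Mul(6, I))), 26), 7) = Mul(Mul(Add(-18, Mul(6, I)), 26), 7) = Mul(Add(-468, Mul(156, I)), 7) = Add(-3276, Mul(1092, I))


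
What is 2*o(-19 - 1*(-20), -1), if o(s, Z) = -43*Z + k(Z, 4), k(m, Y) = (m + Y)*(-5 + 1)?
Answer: 62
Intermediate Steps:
k(m, Y) = -4*Y - 4*m (k(m, Y) = (Y + m)*(-4) = -4*Y - 4*m)
o(s, Z) = -16 - 47*Z (o(s, Z) = -43*Z + (-4*4 - 4*Z) = -43*Z + (-16 - 4*Z) = -16 - 47*Z)
2*o(-19 - 1*(-20), -1) = 2*(-16 - 47*(-1)) = 2*(-16 + 47) = 2*31 = 62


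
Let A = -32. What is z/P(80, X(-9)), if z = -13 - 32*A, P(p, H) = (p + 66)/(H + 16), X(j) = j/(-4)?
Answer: 1011/8 ≈ 126.38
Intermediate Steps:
X(j) = -j/4 (X(j) = j*(-1/4) = -j/4)
P(p, H) = (66 + p)/(16 + H)
z = 1011 (z = -13 - 32*(-32) = -13 + 1024 = 1011)
z/P(80, X(-9)) = 1011/(((66 + 80)/(16 - 1/4*(-9)))) = 1011/((146/(16 + 9/4))) = 1011/((146/(73/4))) = 1011/(((4/73)*146)) = 1011/8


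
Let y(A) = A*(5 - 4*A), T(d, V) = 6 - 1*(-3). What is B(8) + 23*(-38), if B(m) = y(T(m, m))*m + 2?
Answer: -3104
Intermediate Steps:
T(d, V) = 9 (T(d, V) = 6 + 3 = 9)
B(m) = 2 - 279*m (B(m) = (9*(5 - 4*9))*m + 2 = (9*(5 - 36))*m + 2 = (9*(-31))*m + 2 = -279*m + 2 = 2 - 279*m)
B(8) + 23*(-38) = (2 - 279*8) + 23*(-38) = (2 - 2232) - 874 = -2230 - 874 = -3104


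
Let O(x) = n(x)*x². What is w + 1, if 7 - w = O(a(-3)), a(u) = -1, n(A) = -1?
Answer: 9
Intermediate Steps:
O(x) = -x²
w = 8 (w = 7 - (-1)*(-1)² = 7 - (-1) = 7 - 1*(-1) = 7 + 1 = 8)
w + 1 = 8 + 1 = 9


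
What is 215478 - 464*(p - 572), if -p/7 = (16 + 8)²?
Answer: 2351734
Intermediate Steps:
p = -4032 (p = -7*(16 + 8)² = -7*24² = -7*576 = -4032)
215478 - 464*(p - 572) = 215478 - 464*(-4032 - 572) = 215478 - 464*(-4604) = 215478 + 2136256 = 2351734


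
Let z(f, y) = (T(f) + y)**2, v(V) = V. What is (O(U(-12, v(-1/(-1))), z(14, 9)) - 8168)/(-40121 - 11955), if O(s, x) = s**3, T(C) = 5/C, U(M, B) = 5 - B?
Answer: 2026/13019 ≈ 0.15562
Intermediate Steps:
z(f, y) = (y + 5/f)**2 (z(f, y) = (5/f + y)**2 = (y + 5/f)**2)
(O(U(-12, v(-1/(-1))), z(14, 9)) - 8168)/(-40121 - 11955) = ((5 - (-1)/(-1))**3 - 8168)/(-40121 - 11955) = ((5 - (-1)*(-1))**3 - 8168)/(-52076) = ((5 - 1*1)**3 - 8168)*(-1/52076) = ((5 - 1)**3 - 8168)*(-1/52076) = (4**3 - 8168)*(-1/52076) = (64 - 8168)*(-1/52076) = -8104*(-1/52076) = 2026/13019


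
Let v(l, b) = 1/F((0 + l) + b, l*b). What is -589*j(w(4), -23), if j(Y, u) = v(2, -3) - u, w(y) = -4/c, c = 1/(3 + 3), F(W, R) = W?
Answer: -12958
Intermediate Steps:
c = ⅙ (c = 1/6 = ⅙ ≈ 0.16667)
v(l, b) = 1/(b + l) (v(l, b) = 1/((0 + l) + b) = 1/(l + b) = 1/(b + l))
w(y) = -24 (w(y) = -4/⅙ = -4*6 = -24)
j(Y, u) = -1 - u (j(Y, u) = 1/(-3 + 2) - u = 1/(-1) - u = -1 - u)
-589*j(w(4), -23) = -589*(-1 - 1*(-23)) = -589*(-1 + 23) = -589*22 = -12958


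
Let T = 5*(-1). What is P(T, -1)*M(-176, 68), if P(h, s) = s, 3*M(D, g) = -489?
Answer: 163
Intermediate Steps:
T = -5
M(D, g) = -163 (M(D, g) = (⅓)*(-489) = -163)
P(T, -1)*M(-176, 68) = -1*(-163) = 163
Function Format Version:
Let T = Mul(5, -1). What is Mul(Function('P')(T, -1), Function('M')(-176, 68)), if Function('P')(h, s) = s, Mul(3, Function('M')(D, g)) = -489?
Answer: 163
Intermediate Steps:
T = -5
Function('M')(D, g) = -163 (Function('M')(D, g) = Mul(Rational(1, 3), -489) = -163)
Mul(Function('P')(T, -1), Function('M')(-176, 68)) = Mul(-1, -163) = 163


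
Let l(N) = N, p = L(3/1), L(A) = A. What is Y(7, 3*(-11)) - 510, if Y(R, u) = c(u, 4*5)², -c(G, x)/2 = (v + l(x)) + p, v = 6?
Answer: 2854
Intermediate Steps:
p = 3 (p = 3/1 = 3*1 = 3)
c(G, x) = -18 - 2*x (c(G, x) = -2*((6 + x) + 3) = -2*(9 + x) = -18 - 2*x)
Y(R, u) = 3364 (Y(R, u) = (-18 - 8*5)² = (-18 - 2*20)² = (-18 - 40)² = (-58)² = 3364)
Y(7, 3*(-11)) - 510 = 3364 - 510 = 2854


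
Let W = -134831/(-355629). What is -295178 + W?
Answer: -104973722131/355629 ≈ -2.9518e+5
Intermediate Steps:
W = 134831/355629 (W = -134831*(-1/355629) = 134831/355629 ≈ 0.37913)
-295178 + W = -295178 + 134831/355629 = -104973722131/355629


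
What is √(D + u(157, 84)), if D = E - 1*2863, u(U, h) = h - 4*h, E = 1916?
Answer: I*√1199 ≈ 34.627*I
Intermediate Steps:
u(U, h) = -3*h
D = -947 (D = 1916 - 1*2863 = 1916 - 2863 = -947)
√(D + u(157, 84)) = √(-947 - 3*84) = √(-947 - 252) = √(-1199) = I*√1199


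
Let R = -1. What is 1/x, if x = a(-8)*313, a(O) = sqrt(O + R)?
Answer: -I/939 ≈ -0.001065*I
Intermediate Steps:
a(O) = sqrt(-1 + O) (a(O) = sqrt(O - 1) = sqrt(-1 + O))
x = 939*I (x = sqrt(-1 - 8)*313 = sqrt(-9)*313 = (3*I)*313 = 939*I ≈ 939.0*I)
1/x = 1/(939*I) = -I/939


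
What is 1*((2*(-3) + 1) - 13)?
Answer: -18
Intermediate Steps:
1*((2*(-3) + 1) - 13) = 1*((-6 + 1) - 13) = 1*(-5 - 13) = 1*(-18) = -18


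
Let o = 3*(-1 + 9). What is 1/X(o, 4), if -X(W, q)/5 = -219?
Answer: 1/1095 ≈ 0.00091324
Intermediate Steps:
o = 24 (o = 3*8 = 24)
X(W, q) = 1095 (X(W, q) = -5*(-219) = 1095)
1/X(o, 4) = 1/1095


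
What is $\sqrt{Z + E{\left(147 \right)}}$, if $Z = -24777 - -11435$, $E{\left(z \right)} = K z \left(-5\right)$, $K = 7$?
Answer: $i \sqrt{18487} \approx 135.97 i$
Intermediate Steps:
$E{\left(z \right)} = - 35 z$ ($E{\left(z \right)} = 7 z \left(-5\right) = - 35 z$)
$Z = -13342$ ($Z = -24777 + 11435 = -13342$)
$\sqrt{Z + E{\left(147 \right)}} = \sqrt{-13342 - 5145} = \sqrt{-18487} = i \sqrt{18487}$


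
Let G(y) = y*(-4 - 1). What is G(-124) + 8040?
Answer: 8660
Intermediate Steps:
G(y) = -5*y (G(y) = y*(-5) = -5*y)
G(-124) + 8040 = -5*(-124) + 8040 = 620 + 8040 = 8660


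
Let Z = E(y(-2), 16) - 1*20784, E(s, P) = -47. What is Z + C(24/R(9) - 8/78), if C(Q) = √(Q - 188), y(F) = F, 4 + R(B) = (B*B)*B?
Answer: -20831 + 4*I*√375892374/5655 ≈ -20831.0 + 13.714*I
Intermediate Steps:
R(B) = -4 + B³ (R(B) = -4 + (B*B)*B = -4 + B²*B = -4 + B³)
Z = -20831 (Z = -47 - 1*20784 = -47 - 20784 = -20831)
C(Q) = √(-188 + Q)
Z + C(24/R(9) - 8/78) = -20831 + √(-188 + (24/(-4 + 9³) - 8/78)) = -20831 + √(-188 + (24/(-4 + 729) - 8*1/78)) = -20831 + √(-188 + (24/725 - 4/39)) = -20831 + √(-188 - 1964/28275) = -20831 + √(-5317664/28275) = -20831 + 4*I*√375892374/5655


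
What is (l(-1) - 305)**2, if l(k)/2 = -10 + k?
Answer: 106929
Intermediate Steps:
l(k) = -20 + 2*k (l(k) = 2*(-10 + k) = -20 + 2*k)
(l(-1) - 305)**2 = ((-20 + 2*(-1)) - 305)**2 = ((-20 - 2) - 305)**2 = (-22 - 305)**2 = (-327)**2 = 106929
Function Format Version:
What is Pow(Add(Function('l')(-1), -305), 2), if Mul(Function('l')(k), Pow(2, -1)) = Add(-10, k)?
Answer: 106929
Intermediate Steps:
Function('l')(k) = Add(-20, Mul(2, k)) (Function('l')(k) = Mul(2, Add(-10, k)) = Add(-20, Mul(2, k)))
Pow(Add(Function('l')(-1), -305), 2) = Pow(Add(Add(-20, Mul(2, -1)), -305), 2) = Pow(Add(Add(-20, -2), -305), 2) = Pow(Add(-22, -305), 2) = Pow(-327, 2) = 106929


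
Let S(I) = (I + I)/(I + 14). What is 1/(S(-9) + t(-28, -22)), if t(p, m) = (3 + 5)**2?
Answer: 5/302 ≈ 0.016556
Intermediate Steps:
t(p, m) = 64 (t(p, m) = 8**2 = 64)
S(I) = 2*I/(14 + I) (S(I) = (2*I)/(14 + I) = 2*I/(14 + I))
1/(S(-9) + t(-28, -22)) = 1/(2*(-9)/(14 - 9) + 64) = 1/(2*(-9)/5 + 64) = 1/(2*(-9)*(1/5) + 64) = 1/(-18/5 + 64) = 1/(302/5) = 5/302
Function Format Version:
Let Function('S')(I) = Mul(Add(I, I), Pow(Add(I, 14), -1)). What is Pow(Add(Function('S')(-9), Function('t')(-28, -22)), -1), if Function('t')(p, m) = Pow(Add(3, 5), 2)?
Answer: Rational(5, 302) ≈ 0.016556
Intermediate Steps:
Function('t')(p, m) = 64 (Function('t')(p, m) = Pow(8, 2) = 64)
Function('S')(I) = Mul(2, I, Pow(Add(14, I), -1)) (Function('S')(I) = Mul(Mul(2, I), Pow(Add(14, I), -1)) = Mul(2, I, Pow(Add(14, I), -1)))
Pow(Add(Function('S')(-9), Function('t')(-28, -22)), -1) = Pow(Add(Mul(2, -9, Pow(Add(14, -9), -1)), 64), -1) = Pow(Add(Mul(2, -9, Pow(5, -1)), 64), -1) = Pow(Add(Mul(2, -9, Rational(1, 5)), 64), -1) = Pow(Add(Rational(-18, 5), 64), -1) = Pow(Rational(302, 5), -1) = Rational(5, 302)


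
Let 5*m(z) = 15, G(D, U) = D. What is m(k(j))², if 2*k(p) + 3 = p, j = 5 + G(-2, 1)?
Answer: 9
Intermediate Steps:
j = 3 (j = 5 - 2 = 3)
k(p) = -3/2 + p/2
m(z) = 3 (m(z) = (⅕)*15 = 3)
m(k(j))² = 3² = 9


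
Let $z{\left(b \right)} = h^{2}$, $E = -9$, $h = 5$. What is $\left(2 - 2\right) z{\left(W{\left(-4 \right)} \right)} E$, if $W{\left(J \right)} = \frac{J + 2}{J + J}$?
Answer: $0$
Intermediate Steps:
$W{\left(J \right)} = \frac{2 + J}{2 J}$
$z{\left(b \right)} = 25$ ($z{\left(b \right)} = 5^{2} = 25$)
$\left(2 - 2\right) z{\left(W{\left(-4 \right)} \right)} E = \left(2 - 2\right) 25 \left(-9\right) = 0 \cdot 25 \left(-9\right) = 0 \left(-9\right) = 0$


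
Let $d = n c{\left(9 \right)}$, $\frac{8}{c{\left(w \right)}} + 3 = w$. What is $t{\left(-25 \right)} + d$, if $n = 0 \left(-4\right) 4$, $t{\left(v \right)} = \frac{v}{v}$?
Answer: $1$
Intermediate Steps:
$t{\left(v \right)} = 1$
$c{\left(w \right)} = \frac{8}{-3 + w}$
$n = 0$ ($n = 0 \cdot 4 = 0$)
$d = 0$ ($d = 0 \frac{8}{-3 + 9} = 0 \cdot \frac{8}{6} = 0 \cdot 8 \cdot \frac{1}{6} = 0 \cdot \frac{4}{3} = 0$)
$t{\left(-25 \right)} + d = 1 + 0 = 1$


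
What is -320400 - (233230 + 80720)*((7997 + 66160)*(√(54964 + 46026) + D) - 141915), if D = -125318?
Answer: 2917646868311550 - 23281590150*√100990 ≈ 2.9102e+15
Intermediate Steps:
-320400 - (233230 + 80720)*((7997 + 66160)*(√(54964 + 46026) + D) - 141915) = -320400 - (233230 + 80720)*((7997 + 66160)*(√(54964 + 46026) - 125318) - 141915) = -320400 - 313950*(74157*(√100990 - 125318) - 141915) = -320400 - 313950*(74157*(-125318 + √100990) - 141915) = -320400 - 313950*((-9293206926 + 74157*√100990) - 141915) = -320400 - 313950*(-9293348841 + 74157*√100990) = -320400 - (-2917646868631950 + 23281590150*√100990) = -320400 + (2917646868631950 - 23281590150*√100990) = 2917646868311550 - 23281590150*√100990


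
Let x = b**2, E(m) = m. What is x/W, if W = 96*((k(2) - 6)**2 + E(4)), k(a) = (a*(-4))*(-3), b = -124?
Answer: 961/1968 ≈ 0.48831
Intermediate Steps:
k(a) = 12*a (k(a) = -4*a*(-3) = 12*a)
x = 15376 (x = (-124)**2 = 15376)
W = 31488 (W = 96*((12*2 - 6)**2 + 4) = 96*((24 - 6)**2 + 4) = 96*(18**2 + 4) = 96*(324 + 4) = 96*328 = 31488)
x/W = 15376/31488 = 15376*(1/31488) = 961/1968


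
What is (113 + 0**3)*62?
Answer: 7006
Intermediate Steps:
(113 + 0**3)*62 = (113 + 0)*62 = 113*62 = 7006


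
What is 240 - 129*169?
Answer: -21561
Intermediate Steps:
240 - 129*169 = 240 - 21801 = -21561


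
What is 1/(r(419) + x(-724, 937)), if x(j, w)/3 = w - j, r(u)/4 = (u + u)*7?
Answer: 1/28447 ≈ 3.5153e-5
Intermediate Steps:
r(u) = 56*u (r(u) = 4*((u + u)*7) = 4*((2*u)*7) = 4*(14*u) = 56*u)
x(j, w) = -3*j + 3*w (x(j, w) = 3*(w - j) = -3*j + 3*w)
1/(r(419) + x(-724, 937)) = 1/(56*419 + (-3*(-724) + 3*937)) = 1/(23464 + (2172 + 2811)) = 1/(23464 + 4983) = 1/28447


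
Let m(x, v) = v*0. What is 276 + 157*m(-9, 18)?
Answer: 276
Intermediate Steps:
m(x, v) = 0
276 + 157*m(-9, 18) = 276 + 157*0 = 276 + 0 = 276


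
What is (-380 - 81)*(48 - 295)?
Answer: 113867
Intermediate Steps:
(-380 - 81)*(48 - 295) = -461*(-247) = 113867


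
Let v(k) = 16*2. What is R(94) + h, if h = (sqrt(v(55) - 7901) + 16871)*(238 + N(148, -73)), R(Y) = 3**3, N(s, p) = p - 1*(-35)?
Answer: 3374227 + 200*I*sqrt(7869) ≈ 3.3742e+6 + 17741.0*I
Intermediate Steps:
v(k) = 32
N(s, p) = 35 + p (N(s, p) = p + 35 = 35 + p)
R(Y) = 27
h = 3374200 + 200*I*sqrt(7869) (h = (sqrt(32 - 7901) + 16871)*(238 + (35 - 73)) = (sqrt(-7869) + 16871)*(238 - 38) = (I*sqrt(7869) + 16871)*200 = (16871 + I*sqrt(7869))*200 = 3374200 + 200*I*sqrt(7869) ≈ 3.3742e+6 + 17741.0*I)
R(94) + h = 27 + (3374200 + 200*I*sqrt(7869)) = 3374227 + 200*I*sqrt(7869)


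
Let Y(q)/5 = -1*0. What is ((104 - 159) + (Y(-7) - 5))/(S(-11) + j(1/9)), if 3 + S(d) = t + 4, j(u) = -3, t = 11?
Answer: -20/3 ≈ -6.6667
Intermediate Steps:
Y(q) = 0 (Y(q) = 5*(-1*0) = 5*0 = 0)
S(d) = 12 (S(d) = -3 + (11 + 4) = -3 + 15 = 12)
((104 - 159) + (Y(-7) - 5))/(S(-11) + j(1/9)) = ((104 - 159) + (0 - 5))/(12 - 3) = (-55 - 5)/9 = -60*1/9 = -20/3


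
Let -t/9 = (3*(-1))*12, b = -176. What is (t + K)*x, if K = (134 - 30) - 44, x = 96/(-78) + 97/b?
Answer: -97848/143 ≈ -684.25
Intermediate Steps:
t = 324 (t = -9*3*(-1)*12 = -(-27)*12 = -9*(-36) = 324)
x = -4077/2288 (x = 96/(-78) + 97/(-176) = 96*(-1/78) + 97*(-1/176) = -16/13 - 97/176 = -4077/2288 ≈ -1.7819)
K = 60 (K = 104 - 44 = 60)
(t + K)*x = (324 + 60)*(-4077/2288) = 384*(-4077/2288) = -97848/143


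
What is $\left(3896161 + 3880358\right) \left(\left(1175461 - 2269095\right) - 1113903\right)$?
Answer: $-17166953423703$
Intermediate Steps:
$\left(3896161 + 3880358\right) \left(\left(1175461 - 2269095\right) - 1113903\right) = 7776519 \left(\left(1175461 - 2269095\right) - 1113903\right) = 7776519 \left(-1093634 - 1113903\right) = 7776519 \left(-2207537\right) = -17166953423703$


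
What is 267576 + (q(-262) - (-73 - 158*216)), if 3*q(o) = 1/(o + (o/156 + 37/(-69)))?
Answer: 143043202733/474003 ≈ 3.0178e+5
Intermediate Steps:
q(o) = 1/(3*(-37/69 + 157*o/156)) (q(o) = 1/(3*(o + (o/156 + 37/(-69)))) = 1/(3*(o + (o*(1/156) + 37*(-1/69)))) = 1/(3*(o + (o/156 - 37/69))) = 1/(3*(o + (-37/69 + o/156))) = 1/(3*(-37/69 + 157*o/156)))
267576 + (q(-262) - (-73 - 158*216)) = 267576 + (1196/(-1924 + 3611*(-262)) - (-73 - 158*216)) = 267576 + (1196/(-1924 - 946082) - (-73 - 34128)) = 267576 + (1196/(-948006) - 1*(-34201)) = 267576 + (1196*(-1/948006) + 34201) = 267576 + (-598/474003 + 34201) = 267576 + 16211376005/474003 = 143043202733/474003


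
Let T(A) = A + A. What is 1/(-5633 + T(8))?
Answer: -1/5617 ≈ -0.00017803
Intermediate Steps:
T(A) = 2*A
1/(-5633 + T(8)) = 1/(-5633 + 2*8) = 1/(-5633 + 16) = 1/(-5617) = -1/5617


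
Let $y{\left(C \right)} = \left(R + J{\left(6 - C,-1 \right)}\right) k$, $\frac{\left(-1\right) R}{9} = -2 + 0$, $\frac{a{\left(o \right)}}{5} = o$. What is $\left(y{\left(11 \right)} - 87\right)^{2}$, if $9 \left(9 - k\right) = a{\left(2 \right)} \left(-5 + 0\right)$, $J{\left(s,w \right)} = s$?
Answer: $\frac{846400}{81} \approx 10449.0$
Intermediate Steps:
$a{\left(o \right)} = 5 o$
$R = 18$ ($R = - 9 \left(-2 + 0\right) = \left(-9\right) \left(-2\right) = 18$)
$k = \frac{131}{9}$ ($k = 9 - \frac{5 \cdot 2 \left(-5 + 0\right)}{9} = 9 - \frac{10 \left(-5\right)}{9} = 9 - - \frac{50}{9} = 9 + \frac{50}{9} = \frac{131}{9} \approx 14.556$)
$y{\left(C \right)} = \frac{1048}{3} - \frac{131 C}{9}$ ($y{\left(C \right)} = \left(18 - \left(-6 + C\right)\right) \frac{131}{9} = \left(24 - C\right) \frac{131}{9} = \frac{1048}{3} - \frac{131 C}{9}$)
$\left(y{\left(11 \right)} - 87\right)^{2} = \left(\left(\frac{1048}{3} - \frac{1441}{9}\right) - 87\right)^{2} = \left(\frac{1703}{9} - 87\right)^{2} = \left(\frac{920}{9}\right)^{2} = \frac{846400}{81}$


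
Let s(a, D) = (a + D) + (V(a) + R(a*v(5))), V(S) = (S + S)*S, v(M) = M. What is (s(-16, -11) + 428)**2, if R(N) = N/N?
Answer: 835396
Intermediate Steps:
V(S) = 2*S**2 (V(S) = (2*S)*S = 2*S**2)
R(N) = 1
s(a, D) = 1 + D + a + 2*a**2 (s(a, D) = (a + D) + (2*a**2 + 1) = (D + a) + (1 + 2*a**2) = 1 + D + a + 2*a**2)
(s(-16, -11) + 428)**2 = ((1 - 11 - 16 + 2*(-16)**2) + 428)**2 = ((1 - 11 - 16 + 2*256) + 428)**2 = ((1 - 11 - 16 + 512) + 428)**2 = (486 + 428)**2 = 914**2 = 835396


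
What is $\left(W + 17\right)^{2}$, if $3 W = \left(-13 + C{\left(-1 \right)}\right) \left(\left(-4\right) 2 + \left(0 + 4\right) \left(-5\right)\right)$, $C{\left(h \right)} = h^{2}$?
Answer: $16641$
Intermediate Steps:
$W = 112$ ($W = \frac{\left(-13 + \left(-1\right)^{2}\right) \left(\left(-4\right) 2 + \left(0 + 4\right) \left(-5\right)\right)}{3} = \frac{\left(-13 + 1\right) \left(-8 + 4 \left(-5\right)\right)}{3} = \frac{\left(-12\right) \left(-8 - 20\right)}{3} = \frac{\left(-12\right) \left(-28\right)}{3} = \frac{1}{3} \cdot 336 = 112$)
$\left(W + 17\right)^{2} = \left(112 + 17\right)^{2} = 129^{2} = 16641$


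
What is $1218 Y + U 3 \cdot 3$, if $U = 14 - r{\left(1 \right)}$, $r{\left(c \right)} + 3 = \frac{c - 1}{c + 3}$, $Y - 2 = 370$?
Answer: $453249$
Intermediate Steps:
$Y = 372$ ($Y = 2 + 370 = 372$)
$r{\left(c \right)} = -3 + \frac{-1 + c}{3 + c}$ ($r{\left(c \right)} = -3 + \frac{c - 1}{c + 3} = -3 + \frac{-1 + c}{3 + c}$)
$U = 17$ ($U = 14 - \frac{2 \left(-5 - 1\right)}{3 + 1} = 14 - \frac{2 \left(-5 - 1\right)}{4} = 14 - 2 \cdot \frac{1}{4} \left(-6\right) = 14 - -3 = 14 + 3 = 17$)
$1218 Y + U 3 \cdot 3 = 1218 \cdot 372 + 17 \cdot 3 \cdot 3 = 453096 + 17 \cdot 9 = 453096 + 153 = 453249$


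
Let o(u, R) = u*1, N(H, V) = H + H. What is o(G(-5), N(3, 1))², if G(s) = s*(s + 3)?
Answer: 100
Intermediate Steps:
G(s) = s*(3 + s)
N(H, V) = 2*H
o(u, R) = u
o(G(-5), N(3, 1))² = (-5*(3 - 5))² = (-5*(-2))² = 10² = 100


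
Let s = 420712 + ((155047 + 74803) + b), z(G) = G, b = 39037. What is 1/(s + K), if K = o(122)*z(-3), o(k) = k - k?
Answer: 1/689599 ≈ 1.4501e-6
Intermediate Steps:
o(k) = 0
s = 689599 (s = 420712 + ((155047 + 74803) + 39037) = 420712 + (229850 + 39037) = 420712 + 268887 = 689599)
K = 0 (K = 0*(-3) = 0)
1/(s + K) = 1/(689599 + 0) = 1/689599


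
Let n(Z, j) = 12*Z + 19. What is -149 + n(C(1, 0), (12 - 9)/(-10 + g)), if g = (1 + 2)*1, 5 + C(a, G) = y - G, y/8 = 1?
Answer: -94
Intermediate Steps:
y = 8 (y = 8*1 = 8)
C(a, G) = 3 - G (C(a, G) = -5 + (8 - G) = 3 - G)
g = 3 (g = 3*1 = 3)
n(Z, j) = 19 + 12*Z
-149 + n(C(1, 0), (12 - 9)/(-10 + g)) = -149 + (19 + 12*(3 - 1*0)) = -149 + (19 + 12*(3 + 0)) = -149 + (19 + 12*3) = -149 + (19 + 36) = -149 + 55 = -94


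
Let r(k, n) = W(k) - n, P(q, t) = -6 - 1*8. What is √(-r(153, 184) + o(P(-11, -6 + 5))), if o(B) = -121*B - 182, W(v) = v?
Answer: √1543 ≈ 39.281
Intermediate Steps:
P(q, t) = -14 (P(q, t) = -6 - 8 = -14)
o(B) = -182 - 121*B
r(k, n) = k - n
√(-r(153, 184) + o(P(-11, -6 + 5))) = √(-(153 - 1*184) + (-182 - 121*(-14))) = √(-(153 - 184) + (-182 + 1694)) = √(-1*(-31) + 1512) = √(31 + 1512) = √1543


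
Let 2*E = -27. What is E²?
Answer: 729/4 ≈ 182.25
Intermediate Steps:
E = -27/2 (E = (½)*(-27) = -27/2 ≈ -13.500)
E² = (-27/2)² = 729/4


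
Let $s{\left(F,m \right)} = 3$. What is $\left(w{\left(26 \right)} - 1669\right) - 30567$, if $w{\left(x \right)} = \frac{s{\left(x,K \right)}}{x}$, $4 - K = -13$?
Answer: $- \frac{838133}{26} \approx -32236.0$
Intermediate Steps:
$K = 17$ ($K = 4 - -13 = 4 + 13 = 17$)
$w{\left(x \right)} = \frac{3}{x}$
$\left(w{\left(26 \right)} - 1669\right) - 30567 = \left(\frac{3}{26} - 1669\right) - 30567 = - \frac{43391}{26} - 30567 = - \frac{838133}{26}$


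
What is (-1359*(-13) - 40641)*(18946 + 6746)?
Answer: -590248008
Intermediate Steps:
(-1359*(-13) - 40641)*(18946 + 6746) = (17667 - 40641)*25692 = -22974*25692 = -590248008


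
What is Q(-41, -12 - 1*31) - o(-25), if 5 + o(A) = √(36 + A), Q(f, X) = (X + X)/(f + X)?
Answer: 253/42 - √11 ≈ 2.7072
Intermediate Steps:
Q(f, X) = 2*X/(X + f) (Q(f, X) = (2*X)/(X + f) = 2*X/(X + f))
o(A) = -5 + √(36 + A)
Q(-41, -12 - 1*31) - o(-25) = 2*(-12 - 1*31)/((-12 - 1*31) - 41) - (-5 + √(36 - 25)) = 2*(-12 - 31)/((-12 - 31) - 41) - (-5 + √11) = 2*(-43)/(-43 - 41) + (5 - √11) = 2*(-43)/(-84) + (5 - √11) = 2*(-43)*(-1/84) + (5 - √11) = 43/42 + (5 - √11) = 253/42 - √11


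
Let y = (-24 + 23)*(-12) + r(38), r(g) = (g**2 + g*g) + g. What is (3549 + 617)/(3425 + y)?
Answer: 4166/6363 ≈ 0.65472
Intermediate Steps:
r(g) = g + 2*g**2 (r(g) = (g**2 + g**2) + g = 2*g**2 + g = g + 2*g**2)
y = 2938 (y = (-24 + 23)*(-12) + 38*(1 + 2*38) = -1*(-12) + 38*(1 + 76) = 12 + 38*77 = 12 + 2926 = 2938)
(3549 + 617)/(3425 + y) = (3549 + 617)/(3425 + 2938) = 4166/6363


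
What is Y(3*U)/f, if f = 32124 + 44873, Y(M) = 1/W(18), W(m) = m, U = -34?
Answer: 1/1385946 ≈ 7.2153e-7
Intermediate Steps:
Y(M) = 1/18
f = 76997
Y(3*U)/f = (1/18)/76997 = (1/18)*(1/76997) = 1/1385946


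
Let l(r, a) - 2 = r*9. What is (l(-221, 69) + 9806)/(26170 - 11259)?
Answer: 7819/14911 ≈ 0.52438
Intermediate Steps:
l(r, a) = 2 + 9*r (l(r, a) = 2 + r*9 = 2 + 9*r)
(l(-221, 69) + 9806)/(26170 - 11259) = ((2 + 9*(-221)) + 9806)/(26170 - 11259) = ((2 - 1989) + 9806)/14911 = (-1987 + 9806)*(1/14911) = 7819*(1/14911) = 7819/14911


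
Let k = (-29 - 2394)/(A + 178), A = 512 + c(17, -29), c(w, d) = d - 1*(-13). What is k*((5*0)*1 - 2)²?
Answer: -4846/337 ≈ -14.380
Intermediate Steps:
c(w, d) = 13 + d (c(w, d) = d + 13 = 13 + d)
A = 496 (A = 512 + (13 - 29) = 512 - 16 = 496)
k = -2423/674 (k = (-29 - 2394)/(496 + 178) = -2423/674 ≈ -3.5950)
k*((5*0)*1 - 2)² = -2423*((5*0)*1 - 2)²/674 = -2423*(0*1 - 2)²/674 = -2423*(0 - 2)²/674 = -2423/674*(-2)² = -2423/674*4 = -4846/337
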